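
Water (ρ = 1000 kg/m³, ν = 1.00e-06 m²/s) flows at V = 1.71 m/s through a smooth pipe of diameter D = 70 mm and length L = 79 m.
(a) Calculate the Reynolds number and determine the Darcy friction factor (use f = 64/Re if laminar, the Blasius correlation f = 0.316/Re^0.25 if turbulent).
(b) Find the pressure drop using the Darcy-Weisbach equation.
(a) Re = V·D/ν = 1.71·0.07/1.00e-06 = 119700 → turbulent (Re > 4000); f = 0.316/Re^0.25 = 0.316/119700^0.25 = 0.016989 (Blasius is strictly valid for Re ≲ 1e5; used here as the smooth-pipe estimate the problem specifies)
(b) Darcy-Weisbach: ΔP = f·(L/D)·½ρV²/1000 = 0.016989·(79/0.070)·½·1000·1.71²/1000 = 28.03 kPa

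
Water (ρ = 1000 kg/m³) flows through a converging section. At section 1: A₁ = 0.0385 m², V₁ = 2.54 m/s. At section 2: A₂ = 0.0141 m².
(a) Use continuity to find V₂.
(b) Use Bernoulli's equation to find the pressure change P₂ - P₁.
(a) Continuity: A₁V₁=A₂V₂ -> V₂=A₁V₁/A₂=0.0385*2.54/0.0141=6.94 m/s
(b) Bernoulli: P₂-P₁=0.5*rho*(V₁^2-V₂^2)/1000=0.5*1000*(2.54^2-6.94^2)/1000=-20.86 kPa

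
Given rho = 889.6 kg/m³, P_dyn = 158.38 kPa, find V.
Formula: P_{dyn} = \frac{1}{2} \rho V^2
Substituting knowns: 158.38 = 0.5·889.6·V²/1000
Solving for V: V = √(2·(158.38·1000)/889.6) = 18.87 m/s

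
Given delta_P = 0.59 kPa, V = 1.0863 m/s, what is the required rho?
Formula: V = \sqrt{\frac{2 \Delta P}{\rho}}
Substituting knowns: 1.0863 = √(2·(0.59·1000)/rho)
Solving for rho: rho = 2·(0.59·1000)/1.0863² = 1000 kg/m³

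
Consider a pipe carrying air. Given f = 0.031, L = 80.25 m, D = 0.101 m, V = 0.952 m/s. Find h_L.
Formula: h_L = f \frac{L}{D} \frac{V^2}{2g}
h_L = 0.031·(80.25/0.101)·0.952²/(2·9.81) = 1.138 m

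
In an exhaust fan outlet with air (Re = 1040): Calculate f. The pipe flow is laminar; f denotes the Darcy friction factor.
Formula: f = \frac{64}{Re}
f = 64/1040 = 0.06154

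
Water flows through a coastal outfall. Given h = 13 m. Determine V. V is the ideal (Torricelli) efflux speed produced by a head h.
Formula: V = \sqrt{2 g h}
V = √(2·9.81·13) = 15.97 m/s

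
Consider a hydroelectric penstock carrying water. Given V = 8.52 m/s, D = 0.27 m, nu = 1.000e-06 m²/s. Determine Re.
Formula: Re = \frac{V D}{\nu}
Re = 8.52·0.27/1.000e-06 = 2.300e+06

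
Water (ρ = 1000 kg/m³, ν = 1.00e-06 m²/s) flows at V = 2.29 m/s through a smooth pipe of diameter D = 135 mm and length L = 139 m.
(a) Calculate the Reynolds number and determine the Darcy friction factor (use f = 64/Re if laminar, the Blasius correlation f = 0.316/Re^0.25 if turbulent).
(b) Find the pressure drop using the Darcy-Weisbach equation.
(a) Re = V·D/ν = 2.29·0.135/1.00e-06 = 309150 → turbulent (Re > 4000); f = 0.316/Re^0.25 = 0.316/309150^0.25 = 0.013401 (Blasius is strictly valid for Re ≲ 1e5; used here as the smooth-pipe estimate the problem specifies)
(b) Darcy-Weisbach: ΔP = f·(L/D)·½ρV²/1000 = 0.013401·(139/0.135)·½·1000·2.29²/1000 = 36.18 kPa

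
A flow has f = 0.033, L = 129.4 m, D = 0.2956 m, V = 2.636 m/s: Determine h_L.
Formula: h_L = f \frac{L}{D} \frac{V^2}{2g}
h_L = 0.033·(129.4/0.2956)·2.636²/(2·9.81) = 5.116 m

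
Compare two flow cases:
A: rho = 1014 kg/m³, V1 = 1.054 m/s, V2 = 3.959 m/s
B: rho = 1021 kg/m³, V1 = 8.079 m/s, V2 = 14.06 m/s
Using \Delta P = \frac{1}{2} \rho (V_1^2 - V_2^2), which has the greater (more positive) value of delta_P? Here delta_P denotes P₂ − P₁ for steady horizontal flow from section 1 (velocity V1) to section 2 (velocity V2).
delta_P(A) = -7.383 kPa, delta_P(B) = -67.6 kPa. Answer: A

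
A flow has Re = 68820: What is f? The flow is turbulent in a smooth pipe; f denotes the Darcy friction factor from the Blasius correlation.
Formula: f = \frac{0.316}{Re^{0.25}}
f = 0.316/68820^0.25 = 0.01951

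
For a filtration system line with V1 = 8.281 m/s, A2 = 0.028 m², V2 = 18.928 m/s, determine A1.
Formula: V_2 = \frac{A_1 V_1}{A_2}
Substituting knowns: 18.928 = A1·8.281/0.028
Solving for A1: A1 = 18.928·0.028/8.281 = 0.064 m²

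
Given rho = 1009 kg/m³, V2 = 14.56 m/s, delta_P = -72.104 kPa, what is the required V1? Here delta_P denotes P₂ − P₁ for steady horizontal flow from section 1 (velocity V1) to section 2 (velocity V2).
Formula: \Delta P = \frac{1}{2} \rho (V_1^2 - V_2^2)
Substituting knowns: -72.104 = 0.5·1009·(V1² − 14.56²)/1000
Solving for V1: V1 = √(14.56² + 2·(-72.104·1000)/1009) = 8.311 m/s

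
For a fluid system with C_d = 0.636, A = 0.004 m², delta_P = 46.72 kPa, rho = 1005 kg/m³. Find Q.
Formula: Q = C_d A \sqrt{\frac{2 \Delta P}{\rho}}
Q = 0.636·0.004·√(2·(46.72·1000)/1005)·1000 = 24.53 L/s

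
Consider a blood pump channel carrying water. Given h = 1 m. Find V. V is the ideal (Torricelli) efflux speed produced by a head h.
Formula: V = \sqrt{2 g h}
V = √(2·9.81·1) = 4.429 m/s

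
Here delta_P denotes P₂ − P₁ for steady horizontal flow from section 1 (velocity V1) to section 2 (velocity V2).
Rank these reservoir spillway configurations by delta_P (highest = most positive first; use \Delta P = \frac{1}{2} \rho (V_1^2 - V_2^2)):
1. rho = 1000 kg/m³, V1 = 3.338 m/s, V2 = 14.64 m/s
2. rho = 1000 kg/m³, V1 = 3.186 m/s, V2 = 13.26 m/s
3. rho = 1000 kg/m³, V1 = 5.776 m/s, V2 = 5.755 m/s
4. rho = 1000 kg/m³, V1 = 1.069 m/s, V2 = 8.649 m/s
Case 1: delta_P = -101.6 kPa
Case 2: delta_P = -82.84 kPa
Case 3: delta_P = 0.1211 kPa
Case 4: delta_P = -36.83 kPa
Ranking (highest first): 3, 4, 2, 1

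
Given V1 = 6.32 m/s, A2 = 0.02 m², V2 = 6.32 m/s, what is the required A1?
Formula: V_2 = \frac{A_1 V_1}{A_2}
Substituting knowns: 6.32 = A1·6.32/0.02
Solving for A1: A1 = 6.32·0.02/6.32 = 0.02 m²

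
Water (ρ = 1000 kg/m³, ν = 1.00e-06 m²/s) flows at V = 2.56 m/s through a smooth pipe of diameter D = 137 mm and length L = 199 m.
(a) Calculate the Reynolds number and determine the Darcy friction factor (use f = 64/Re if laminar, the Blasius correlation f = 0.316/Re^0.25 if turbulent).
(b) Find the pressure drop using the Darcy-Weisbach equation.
(a) Re = V·D/ν = 2.56·0.137/1.00e-06 = 350720 → turbulent (Re > 4000); f = 0.316/Re^0.25 = 0.316/350720^0.25 = 0.012985 (Blasius is strictly valid for Re ≲ 1e5; used here as the smooth-pipe estimate the problem specifies)
(b) Darcy-Weisbach: ΔP = f·(L/D)·½ρV²/1000 = 0.012985·(199/0.137)·½·1000·2.56²/1000 = 61.81 kPa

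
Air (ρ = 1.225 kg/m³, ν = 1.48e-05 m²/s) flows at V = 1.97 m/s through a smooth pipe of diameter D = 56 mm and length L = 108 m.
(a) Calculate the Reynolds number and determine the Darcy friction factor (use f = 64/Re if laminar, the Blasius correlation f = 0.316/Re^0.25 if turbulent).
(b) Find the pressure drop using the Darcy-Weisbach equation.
(a) Re = V·D/ν = 1.97·0.056/1.48e-05 = 7454.1 → turbulent (Re > 4000); f = 0.316/Re^0.25 = 0.316/7454.1^0.25 = 0.034009
(b) Darcy-Weisbach: ΔP = f·(L/D)·½ρV²/1000 = 0.034009·(108/0.056)·½·1.225·1.97²/1000 = 0.1559 kPa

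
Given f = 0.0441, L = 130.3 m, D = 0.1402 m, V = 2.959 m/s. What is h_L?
Formula: h_L = f \frac{L}{D} \frac{V^2}{2g}
h_L = 0.0441·(130.3/0.1402)·2.959²/(2·9.81) = 18.29 m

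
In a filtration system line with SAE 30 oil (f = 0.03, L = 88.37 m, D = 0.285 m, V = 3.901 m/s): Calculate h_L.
Formula: h_L = f \frac{L}{D} \frac{V^2}{2g}
h_L = 0.03·(88.37/0.285)·3.901²/(2·9.81) = 7.215 m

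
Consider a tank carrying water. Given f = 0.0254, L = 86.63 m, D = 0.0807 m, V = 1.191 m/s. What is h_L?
Formula: h_L = f \frac{L}{D} \frac{V^2}{2g}
h_L = 0.0254·(86.63/0.0807)·1.191²/(2·9.81) = 1.971 m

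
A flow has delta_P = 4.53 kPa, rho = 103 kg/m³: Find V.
Formula: V = \sqrt{\frac{2 \Delta P}{\rho}}
V = √(2·(4.53·1000)/103) = 9.379 m/s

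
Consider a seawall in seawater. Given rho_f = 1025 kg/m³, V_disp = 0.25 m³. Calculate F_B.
Formula: F_B = \rho_f g V_{disp}
F_B = 1025·9.81·0.25 = 2514 N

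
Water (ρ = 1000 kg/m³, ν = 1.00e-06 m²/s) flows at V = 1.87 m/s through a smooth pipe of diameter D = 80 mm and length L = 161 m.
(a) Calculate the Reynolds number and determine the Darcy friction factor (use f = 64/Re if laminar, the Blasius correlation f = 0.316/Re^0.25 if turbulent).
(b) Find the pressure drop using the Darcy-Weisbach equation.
(a) Re = V·D/ν = 1.87·0.08/1.00e-06 = 149600 → turbulent (Re > 4000); f = 0.316/Re^0.25 = 0.316/149600^0.25 = 0.016068 (Blasius is strictly valid for Re ≲ 1e5; used here as the smooth-pipe estimate the problem specifies)
(b) Darcy-Weisbach: ΔP = f·(L/D)·½ρV²/1000 = 0.016068·(161/0.080)·½·1000·1.87²/1000 = 56.54 kPa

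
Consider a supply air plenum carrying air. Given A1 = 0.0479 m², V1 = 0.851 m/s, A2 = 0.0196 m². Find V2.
Formula: V_2 = \frac{A_1 V_1}{A_2}
V2 = 0.0479·0.851/0.0196 = 2.08 m/s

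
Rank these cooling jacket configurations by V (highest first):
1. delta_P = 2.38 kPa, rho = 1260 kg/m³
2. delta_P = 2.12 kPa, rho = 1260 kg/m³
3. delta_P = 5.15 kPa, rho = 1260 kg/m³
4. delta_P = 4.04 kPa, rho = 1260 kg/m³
Case 1: V = 1.944 m/s
Case 2: V = 1.834 m/s
Case 3: V = 2.859 m/s
Case 4: V = 2.532 m/s
Ranking (highest first): 3, 4, 1, 2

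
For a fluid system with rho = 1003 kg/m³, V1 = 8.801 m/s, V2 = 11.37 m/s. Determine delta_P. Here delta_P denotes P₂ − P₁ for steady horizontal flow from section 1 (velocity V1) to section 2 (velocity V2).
Formula: \Delta P = \frac{1}{2} \rho (V_1^2 - V_2^2)
delta_P = 0.5·1003·(8.801² − 11.37²)/1000 = -25.99 kPa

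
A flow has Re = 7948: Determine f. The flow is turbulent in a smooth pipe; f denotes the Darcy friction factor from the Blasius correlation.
Formula: f = \frac{0.316}{Re^{0.25}}
f = 0.316/7948^0.25 = 0.03347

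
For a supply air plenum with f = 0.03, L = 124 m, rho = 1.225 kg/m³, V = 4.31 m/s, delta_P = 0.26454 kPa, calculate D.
Formula: \Delta P = f \frac{L}{D} \frac{\rho V^2}{2}
Substituting knowns: 0.26454 = 0.03·(124/D)·0.5·1.225·4.31²/1000
Solving for D: D = 0.03·124·0.5·1.225·4.31²/(0.26454·1000) = 0.16 m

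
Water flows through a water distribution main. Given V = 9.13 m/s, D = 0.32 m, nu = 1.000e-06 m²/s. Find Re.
Formula: Re = \frac{V D}{\nu}
Re = 9.13·0.32/1.000e-06 = 2.922e+06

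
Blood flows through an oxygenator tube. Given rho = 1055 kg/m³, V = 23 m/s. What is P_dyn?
Formula: P_{dyn} = \frac{1}{2} \rho V^2
P_dyn = 0.5·1055·23²/1000 = 279 kPa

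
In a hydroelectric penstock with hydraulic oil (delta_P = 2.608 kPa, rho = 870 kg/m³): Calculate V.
Formula: V = \sqrt{\frac{2 \Delta P}{\rho}}
V = √(2·(2.608·1000)/870) = 2.449 m/s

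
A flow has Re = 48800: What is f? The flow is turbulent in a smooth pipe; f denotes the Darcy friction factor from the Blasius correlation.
Formula: f = \frac{0.316}{Re^{0.25}}
f = 0.316/48800^0.25 = 0.02126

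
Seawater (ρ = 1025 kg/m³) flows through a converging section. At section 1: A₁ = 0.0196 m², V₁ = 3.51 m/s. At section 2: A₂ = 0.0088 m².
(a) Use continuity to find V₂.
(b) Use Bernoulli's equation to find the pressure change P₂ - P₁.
(a) Continuity: A₁V₁=A₂V₂ -> V₂=A₁V₁/A₂=0.0196*3.51/0.0088=7.82 m/s
(b) Bernoulli: P₂-P₁=0.5*rho*(V₁^2-V₂^2)/1000=0.5*1025*(3.51^2-7.82^2)/1000=-25.03 kPa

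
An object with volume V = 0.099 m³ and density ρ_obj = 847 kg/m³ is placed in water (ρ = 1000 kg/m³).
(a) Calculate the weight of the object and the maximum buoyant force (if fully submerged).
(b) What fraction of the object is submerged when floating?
(a) W=rho_obj*g*V=847*9.81*0.099=822.6 N; F_B(max)=rho*g*V=1000*9.81*0.099=971.2 N
(b) Floating fraction=rho_obj/rho=847/1000=0.847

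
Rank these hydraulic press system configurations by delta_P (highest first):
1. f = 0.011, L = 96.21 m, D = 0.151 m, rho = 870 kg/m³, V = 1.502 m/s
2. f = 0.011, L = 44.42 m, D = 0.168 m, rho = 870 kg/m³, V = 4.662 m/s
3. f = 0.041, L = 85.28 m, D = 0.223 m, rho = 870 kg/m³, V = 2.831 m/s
Case 1: delta_P = 6.878 kPa
Case 2: delta_P = 27.5 kPa
Case 3: delta_P = 54.66 kPa
Ranking (highest first): 3, 2, 1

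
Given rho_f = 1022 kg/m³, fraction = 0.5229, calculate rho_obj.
Formula: f_{sub} = \frac{\rho_{obj}}{\rho_f}
Substituting knowns: 0.5229 = rho_obj/1022
Solving for rho_obj: rho_obj = 0.5229·1022 = 534.4 kg/m³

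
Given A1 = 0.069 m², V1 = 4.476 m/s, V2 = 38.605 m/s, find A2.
Formula: V_2 = \frac{A_1 V_1}{A_2}
Substituting knowns: 38.605 = 0.069·4.476/A2
Solving for A2: A2 = 0.069·4.476/38.605 = 0.008 m²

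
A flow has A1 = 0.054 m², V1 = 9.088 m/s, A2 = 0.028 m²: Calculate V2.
Formula: V_2 = \frac{A_1 V_1}{A_2}
V2 = 0.054·9.088/0.028 = 17.53 m/s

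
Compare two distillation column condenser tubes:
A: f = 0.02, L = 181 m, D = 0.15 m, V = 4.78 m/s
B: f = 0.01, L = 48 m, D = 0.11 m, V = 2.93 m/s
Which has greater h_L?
h_L(A) = 28.1 m, h_L(B) = 1.909 m. Answer: A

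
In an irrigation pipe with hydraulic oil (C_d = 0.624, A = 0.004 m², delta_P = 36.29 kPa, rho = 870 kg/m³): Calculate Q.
Formula: Q = C_d A \sqrt{\frac{2 \Delta P}{\rho}}
Q = 0.624·0.004·√(2·(36.29·1000)/870)·1000 = 22.8 L/s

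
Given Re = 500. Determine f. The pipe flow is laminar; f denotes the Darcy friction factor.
Formula: f = \frac{64}{Re}
f = 64/500 = 0.128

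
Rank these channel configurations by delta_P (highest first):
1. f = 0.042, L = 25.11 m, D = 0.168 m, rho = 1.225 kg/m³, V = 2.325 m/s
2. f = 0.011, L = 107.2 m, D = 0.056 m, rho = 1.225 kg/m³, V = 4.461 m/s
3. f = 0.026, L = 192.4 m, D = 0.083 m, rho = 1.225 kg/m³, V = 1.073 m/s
Case 1: delta_P = 0.02078 kPa
Case 2: delta_P = 0.2567 kPa
Case 3: delta_P = 0.0425 kPa
Ranking (highest first): 2, 3, 1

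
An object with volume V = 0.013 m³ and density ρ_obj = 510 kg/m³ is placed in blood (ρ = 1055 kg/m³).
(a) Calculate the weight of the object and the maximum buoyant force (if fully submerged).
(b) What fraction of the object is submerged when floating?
(a) W=rho_obj*g*V=510*9.81*0.013=65.0 N; F_B(max)=rho*g*V=1055*9.81*0.013=134.5 N
(b) Floating fraction=rho_obj/rho=510/1055=0.483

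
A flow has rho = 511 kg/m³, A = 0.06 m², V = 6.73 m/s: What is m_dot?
Formula: \dot{m} = \rho A V
m_dot = 511·0.06·6.73 = 206.3 kg/s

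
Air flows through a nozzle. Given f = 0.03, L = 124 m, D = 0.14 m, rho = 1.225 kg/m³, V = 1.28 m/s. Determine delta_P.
Formula: \Delta P = f \frac{L}{D} \frac{\rho V^2}{2}
delta_P = 0.03·(124/0.14)·0.5·1.225·1.28²/1000 = 0.02666 kPa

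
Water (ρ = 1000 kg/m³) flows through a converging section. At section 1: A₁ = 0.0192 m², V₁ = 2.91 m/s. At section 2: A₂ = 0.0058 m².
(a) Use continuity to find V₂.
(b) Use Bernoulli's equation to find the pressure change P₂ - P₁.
(a) Continuity: A₁V₁=A₂V₂ -> V₂=A₁V₁/A₂=0.0192*2.91/0.0058=9.63 m/s
(b) Bernoulli: P₂-P₁=0.5*rho*(V₁^2-V₂^2)/1000=0.5*1000*(2.91^2-9.63^2)/1000=-42.13 kPa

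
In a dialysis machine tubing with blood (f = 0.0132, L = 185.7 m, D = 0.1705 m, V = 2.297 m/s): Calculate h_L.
Formula: h_L = f \frac{L}{D} \frac{V^2}{2g}
h_L = 0.0132·(185.7/0.1705)·2.297²/(2·9.81) = 3.866 m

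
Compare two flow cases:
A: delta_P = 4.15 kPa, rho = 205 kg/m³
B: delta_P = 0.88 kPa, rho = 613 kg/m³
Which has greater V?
V(A) = 6.363 m/s, V(B) = 1.694 m/s. Answer: A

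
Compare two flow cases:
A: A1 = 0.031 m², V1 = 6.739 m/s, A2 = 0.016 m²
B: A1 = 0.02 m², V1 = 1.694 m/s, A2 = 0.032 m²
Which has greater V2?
V2(A) = 13.06 m/s, V2(B) = 1.059 m/s. Answer: A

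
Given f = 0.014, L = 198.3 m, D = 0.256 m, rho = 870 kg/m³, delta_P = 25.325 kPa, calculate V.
Formula: \Delta P = f \frac{L}{D} \frac{\rho V^2}{2}
Substituting knowns: 25.325 = 0.014·(198.3/0.256)·0.5·870·V²/1000
Solving for V: V = √((25.325·1000)/(0.014·(198.3/0.256)·0.5·870)) = 2.317 m/s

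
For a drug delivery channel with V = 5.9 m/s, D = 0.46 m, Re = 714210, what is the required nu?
Formula: Re = \frac{V D}{\nu}
Substituting knowns: 714210 = 5.9·0.46/nu
Solving for nu: nu = 5.9·0.46/714210 = 3.800e-06 m²/s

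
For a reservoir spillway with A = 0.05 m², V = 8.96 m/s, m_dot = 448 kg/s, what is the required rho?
Formula: \dot{m} = \rho A V
Substituting knowns: 448 = rho·0.05·8.96
Solving for rho: rho = 448/(0.05·8.96) = 1000 kg/m³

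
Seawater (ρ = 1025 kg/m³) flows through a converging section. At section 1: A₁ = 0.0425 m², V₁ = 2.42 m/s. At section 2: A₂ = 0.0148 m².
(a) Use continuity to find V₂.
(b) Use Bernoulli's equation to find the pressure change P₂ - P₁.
(a) Continuity: A₁V₁=A₂V₂ -> V₂=A₁V₁/A₂=0.0425*2.42/0.0148=6.95 m/s
(b) Bernoulli: P₂-P₁=0.5*rho*(V₁^2-V₂^2)/1000=0.5*1025*(2.42^2-6.95^2)/1000=-21.75 kPa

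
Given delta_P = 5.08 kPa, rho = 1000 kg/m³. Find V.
Formula: V = \sqrt{\frac{2 \Delta P}{\rho}}
V = √(2·(5.08·1000)/1000) = 3.187 m/s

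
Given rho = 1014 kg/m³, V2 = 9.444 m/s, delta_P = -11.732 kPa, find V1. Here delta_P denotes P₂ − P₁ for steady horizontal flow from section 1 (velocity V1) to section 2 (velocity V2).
Formula: \Delta P = \frac{1}{2} \rho (V_1^2 - V_2^2)
Substituting knowns: -11.732 = 0.5·1014·(V1² − 9.444²)/1000
Solving for V1: V1 = √(9.444² + 2·(-11.732·1000)/1014) = 8.127 m/s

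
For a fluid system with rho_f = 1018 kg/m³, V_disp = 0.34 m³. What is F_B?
Formula: F_B = \rho_f g V_{disp}
F_B = 1018·9.81·0.34 = 3395 N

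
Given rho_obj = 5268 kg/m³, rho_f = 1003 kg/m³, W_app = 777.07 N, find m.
Formula: W_{app} = mg\left(1 - \frac{\rho_f}{\rho_{obj}}\right)
Substituting knowns: 777.07 = m·9.81·(1 − 1003/5268)
Solving for m: m = 777.07/(9.81·(1 − 1003/5268)) = 97.84 kg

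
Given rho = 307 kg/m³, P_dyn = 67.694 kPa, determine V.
Formula: P_{dyn} = \frac{1}{2} \rho V^2
Substituting knowns: 67.694 = 0.5·307·V²/1000
Solving for V: V = √(2·(67.694·1000)/307) = 21 m/s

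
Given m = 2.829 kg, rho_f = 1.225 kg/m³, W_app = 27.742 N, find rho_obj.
Formula: W_{app} = mg\left(1 - \frac{\rho_f}{\rho_{obj}}\right)
Substituting knowns: 27.742 = 2.829·9.81·(1 − 1.225/rho_obj)
Solving for rho_obj: rho_obj = 1.225/(1 − 27.742/(2.829·9.81)) = 3241 kg/m³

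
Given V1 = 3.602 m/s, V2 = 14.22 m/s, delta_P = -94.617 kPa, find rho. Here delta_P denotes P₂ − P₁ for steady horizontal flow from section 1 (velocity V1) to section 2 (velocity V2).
Formula: \Delta P = \frac{1}{2} \rho (V_1^2 - V_2^2)
Substituting knowns: -94.617 = 0.5·rho·(3.602² − 14.22²)/1000
Solving for rho: rho = 2·(-94.617·1000)/(3.602² − 14.22²) = 1000 kg/m³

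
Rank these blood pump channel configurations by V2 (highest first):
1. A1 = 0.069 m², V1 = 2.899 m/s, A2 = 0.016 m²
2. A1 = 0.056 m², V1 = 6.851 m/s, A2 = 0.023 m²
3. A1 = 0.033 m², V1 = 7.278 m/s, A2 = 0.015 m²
Case 1: V2 = 12.5 m/s
Case 2: V2 = 16.68 m/s
Case 3: V2 = 16.01 m/s
Ranking (highest first): 2, 3, 1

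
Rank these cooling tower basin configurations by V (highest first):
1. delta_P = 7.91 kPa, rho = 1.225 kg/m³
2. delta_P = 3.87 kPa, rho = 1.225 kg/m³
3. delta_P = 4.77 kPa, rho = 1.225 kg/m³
Case 1: V = 113.6 m/s
Case 2: V = 79.49 m/s
Case 3: V = 88.25 m/s
Ranking (highest first): 1, 3, 2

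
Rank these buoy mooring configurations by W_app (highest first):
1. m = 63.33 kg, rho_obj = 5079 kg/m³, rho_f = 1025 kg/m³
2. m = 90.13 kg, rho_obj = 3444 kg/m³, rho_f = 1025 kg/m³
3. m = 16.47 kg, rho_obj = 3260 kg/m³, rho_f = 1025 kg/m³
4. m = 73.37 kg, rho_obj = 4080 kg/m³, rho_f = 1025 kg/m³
Case 1: W_app = 495.9 N
Case 2: W_app = 621 N
Case 3: W_app = 110.8 N
Case 4: W_app = 538.9 N
Ranking (highest first): 2, 4, 1, 3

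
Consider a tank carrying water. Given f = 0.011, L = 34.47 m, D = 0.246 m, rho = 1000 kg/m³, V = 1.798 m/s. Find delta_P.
Formula: \Delta P = f \frac{L}{D} \frac{\rho V^2}{2}
delta_P = 0.011·(34.47/0.246)·0.5·1000·1.798²/1000 = 2.491 kPa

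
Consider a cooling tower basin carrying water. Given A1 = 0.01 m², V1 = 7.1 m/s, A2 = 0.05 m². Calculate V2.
Formula: V_2 = \frac{A_1 V_1}{A_2}
V2 = 0.01·7.1/0.05 = 1.42 m/s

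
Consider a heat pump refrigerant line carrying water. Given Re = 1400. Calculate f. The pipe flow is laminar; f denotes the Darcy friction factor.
Formula: f = \frac{64}{Re}
f = 64/1400 = 0.04571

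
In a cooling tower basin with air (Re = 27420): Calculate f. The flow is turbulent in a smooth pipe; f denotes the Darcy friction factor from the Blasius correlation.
Formula: f = \frac{0.316}{Re^{0.25}}
f = 0.316/27420^0.25 = 0.02456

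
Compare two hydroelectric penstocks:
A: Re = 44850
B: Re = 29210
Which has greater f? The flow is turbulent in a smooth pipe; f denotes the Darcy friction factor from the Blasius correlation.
f(A) = 0.02171, f(B) = 0.02417. Answer: B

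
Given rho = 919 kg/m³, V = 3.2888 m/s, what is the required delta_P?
Formula: V = \sqrt{\frac{2 \Delta P}{\rho}}
Substituting knowns: 3.2888 = √(2·(delta_P·1000)/919)
Solving for delta_P: delta_P = 3.2888²·919/2/1000 = 4.97 kPa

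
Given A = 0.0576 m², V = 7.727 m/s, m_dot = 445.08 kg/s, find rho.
Formula: \dot{m} = \rho A V
Substituting knowns: 445.08 = rho·0.0576·7.727
Solving for rho: rho = 445.08/(0.0576·7.727) = 1000 kg/m³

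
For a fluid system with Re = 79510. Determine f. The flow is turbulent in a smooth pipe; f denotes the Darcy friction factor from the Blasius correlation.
Formula: f = \frac{0.316}{Re^{0.25}}
f = 0.316/79510^0.25 = 0.01882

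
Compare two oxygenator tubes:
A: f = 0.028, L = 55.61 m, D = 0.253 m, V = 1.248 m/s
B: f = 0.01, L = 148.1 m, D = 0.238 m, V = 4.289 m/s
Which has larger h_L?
h_L(A) = 0.4886 m, h_L(B) = 5.834 m. Answer: B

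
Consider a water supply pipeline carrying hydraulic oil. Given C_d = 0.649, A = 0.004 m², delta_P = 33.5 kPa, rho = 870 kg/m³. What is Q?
Formula: Q = C_d A \sqrt{\frac{2 \Delta P}{\rho}}
Q = 0.649·0.004·√(2·(33.5·1000)/870)·1000 = 22.78 L/s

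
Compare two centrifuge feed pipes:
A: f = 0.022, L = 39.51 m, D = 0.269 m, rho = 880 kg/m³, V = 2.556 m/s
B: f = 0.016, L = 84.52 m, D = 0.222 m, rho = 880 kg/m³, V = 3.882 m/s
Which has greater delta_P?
delta_P(A) = 9.289 kPa, delta_P(B) = 40.39 kPa. Answer: B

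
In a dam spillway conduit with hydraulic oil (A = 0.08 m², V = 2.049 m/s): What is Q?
Formula: Q = A V
Q = 0.08·2.049·1000 = 163.9 L/s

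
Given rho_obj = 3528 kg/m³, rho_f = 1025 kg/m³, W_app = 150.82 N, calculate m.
Formula: W_{app} = mg\left(1 - \frac{\rho_f}{\rho_{obj}}\right)
Substituting knowns: 150.82 = m·9.81·(1 − 1025/3528)
Solving for m: m = 150.82/(9.81·(1 − 1025/3528)) = 21.67 kg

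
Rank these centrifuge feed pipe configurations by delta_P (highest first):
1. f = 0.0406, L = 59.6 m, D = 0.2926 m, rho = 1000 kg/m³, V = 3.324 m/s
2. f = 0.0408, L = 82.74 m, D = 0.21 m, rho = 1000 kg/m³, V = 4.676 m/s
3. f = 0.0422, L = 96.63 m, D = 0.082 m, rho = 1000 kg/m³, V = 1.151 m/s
Case 1: delta_P = 45.69 kPa
Case 2: delta_P = 175.7 kPa
Case 3: delta_P = 32.94 kPa
Ranking (highest first): 2, 1, 3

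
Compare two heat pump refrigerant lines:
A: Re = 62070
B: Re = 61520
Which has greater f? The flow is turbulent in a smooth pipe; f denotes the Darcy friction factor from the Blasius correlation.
f(A) = 0.02002, f(B) = 0.02006. Answer: B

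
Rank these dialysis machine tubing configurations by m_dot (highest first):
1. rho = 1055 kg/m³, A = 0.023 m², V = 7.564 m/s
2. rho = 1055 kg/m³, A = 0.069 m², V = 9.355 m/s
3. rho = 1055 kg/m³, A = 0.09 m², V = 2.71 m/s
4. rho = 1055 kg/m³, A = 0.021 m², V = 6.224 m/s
Case 1: m_dot = 183.5 kg/s
Case 2: m_dot = 681 kg/s
Case 3: m_dot = 257.3 kg/s
Case 4: m_dot = 137.9 kg/s
Ranking (highest first): 2, 3, 1, 4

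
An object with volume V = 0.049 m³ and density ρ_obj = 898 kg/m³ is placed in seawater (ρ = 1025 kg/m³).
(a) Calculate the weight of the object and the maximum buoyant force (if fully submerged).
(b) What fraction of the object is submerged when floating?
(a) W=rho_obj*g*V=898*9.81*0.049=431.7 N; F_B(max)=rho*g*V=1025*9.81*0.049=492.7 N
(b) Floating fraction=rho_obj/rho=898/1025=0.876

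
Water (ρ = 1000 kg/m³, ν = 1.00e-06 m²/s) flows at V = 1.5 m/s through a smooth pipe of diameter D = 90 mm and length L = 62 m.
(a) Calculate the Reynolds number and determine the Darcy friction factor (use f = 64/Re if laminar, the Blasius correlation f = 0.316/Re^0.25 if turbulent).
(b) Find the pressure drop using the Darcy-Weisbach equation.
(a) Re = V·D/ν = 1.5·0.09/1.00e-06 = 135000 → turbulent (Re > 4000); f = 0.316/Re^0.25 = 0.316/135000^0.25 = 0.016486 (Blasius is strictly valid for Re ≲ 1e5; used here as the smooth-pipe estimate the problem specifies)
(b) Darcy-Weisbach: ΔP = f·(L/D)·½ρV²/1000 = 0.016486·(62/0.090)·½·1000·1.5²/1000 = 12.78 kPa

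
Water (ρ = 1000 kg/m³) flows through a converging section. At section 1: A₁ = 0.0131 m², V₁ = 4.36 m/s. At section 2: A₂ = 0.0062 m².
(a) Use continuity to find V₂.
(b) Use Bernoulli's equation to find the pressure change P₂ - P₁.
(a) Continuity: A₁V₁=A₂V₂ -> V₂=A₁V₁/A₂=0.0131*4.36/0.0062=9.21 m/s
(b) Bernoulli: P₂-P₁=0.5*rho*(V₁^2-V₂^2)/1000=0.5*1000*(4.36^2-9.21^2)/1000=-32.91 kPa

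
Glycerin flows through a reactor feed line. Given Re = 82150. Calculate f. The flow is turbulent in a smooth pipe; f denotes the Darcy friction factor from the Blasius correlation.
Formula: f = \frac{0.316}{Re^{0.25}}
f = 0.316/82150^0.25 = 0.01867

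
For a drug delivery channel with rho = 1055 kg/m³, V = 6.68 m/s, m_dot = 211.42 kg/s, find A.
Formula: \dot{m} = \rho A V
Substituting knowns: 211.42 = 1055·A·6.68
Solving for A: A = 211.42/(1055·6.68) = 0.03 m²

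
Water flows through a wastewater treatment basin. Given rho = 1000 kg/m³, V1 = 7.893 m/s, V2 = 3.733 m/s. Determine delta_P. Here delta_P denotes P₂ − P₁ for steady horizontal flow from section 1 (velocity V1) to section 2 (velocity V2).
Formula: \Delta P = \frac{1}{2} \rho (V_1^2 - V_2^2)
delta_P = 0.5·1000·(7.893² − 3.733²)/1000 = 24.18 kPa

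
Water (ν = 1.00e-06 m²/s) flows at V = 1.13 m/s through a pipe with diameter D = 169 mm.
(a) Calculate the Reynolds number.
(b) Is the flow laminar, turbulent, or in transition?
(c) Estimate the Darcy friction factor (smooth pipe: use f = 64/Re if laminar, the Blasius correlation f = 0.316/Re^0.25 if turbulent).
(a) Re = V·D/ν = 1.13·0.169/1.00e-06 = 190970
(b) Flow regime: turbulent (Re > 4000)
(c) Friction factor: f = 0.316/Re^0.25 = 0.316/190970^0.25 = 0.01512 (Blasius is strictly valid for Re ≲ 1e5; used here as the smooth-pipe estimate the problem specifies)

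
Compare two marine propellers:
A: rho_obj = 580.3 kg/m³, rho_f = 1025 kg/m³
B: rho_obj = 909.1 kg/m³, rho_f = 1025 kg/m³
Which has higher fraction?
fraction(A) = 0.5661, fraction(B) = 0.8869. Answer: B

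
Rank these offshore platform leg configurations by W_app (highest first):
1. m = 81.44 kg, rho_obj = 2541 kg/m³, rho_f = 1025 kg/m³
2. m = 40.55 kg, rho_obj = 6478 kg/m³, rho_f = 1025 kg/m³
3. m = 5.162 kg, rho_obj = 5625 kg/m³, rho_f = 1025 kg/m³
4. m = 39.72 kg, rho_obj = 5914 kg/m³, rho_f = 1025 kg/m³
Case 1: W_app = 476.7 N
Case 2: W_app = 334.9 N
Case 3: W_app = 41.41 N
Case 4: W_app = 322.1 N
Ranking (highest first): 1, 2, 4, 3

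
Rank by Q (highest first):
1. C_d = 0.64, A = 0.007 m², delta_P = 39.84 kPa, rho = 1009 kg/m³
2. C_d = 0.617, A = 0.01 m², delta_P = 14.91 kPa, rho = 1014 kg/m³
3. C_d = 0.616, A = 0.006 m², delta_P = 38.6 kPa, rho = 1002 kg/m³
Case 1: Q = 39.81 L/s
Case 2: Q = 33.46 L/s
Case 3: Q = 32.44 L/s
Ranking (highest first): 1, 2, 3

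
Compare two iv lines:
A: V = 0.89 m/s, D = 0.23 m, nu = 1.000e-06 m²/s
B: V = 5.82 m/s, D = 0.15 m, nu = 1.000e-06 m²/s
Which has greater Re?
Re(A) = 204700, Re(B) = 873000. Answer: B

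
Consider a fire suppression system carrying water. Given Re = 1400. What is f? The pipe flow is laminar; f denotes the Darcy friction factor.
Formula: f = \frac{64}{Re}
f = 64/1400 = 0.04571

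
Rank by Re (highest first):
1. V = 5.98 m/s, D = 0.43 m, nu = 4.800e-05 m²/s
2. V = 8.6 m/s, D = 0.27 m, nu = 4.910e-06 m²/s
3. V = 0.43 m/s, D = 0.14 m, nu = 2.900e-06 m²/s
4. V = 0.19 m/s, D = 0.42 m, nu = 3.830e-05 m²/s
Case 1: Re = 53571
Case 2: Re = 472912
Case 3: Re = 20759
Case 4: Re = 2084
Ranking (highest first): 2, 1, 3, 4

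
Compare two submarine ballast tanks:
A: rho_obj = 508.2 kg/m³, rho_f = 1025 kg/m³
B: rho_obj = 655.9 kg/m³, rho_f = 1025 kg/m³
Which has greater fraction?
fraction(A) = 0.4958, fraction(B) = 0.6399. Answer: B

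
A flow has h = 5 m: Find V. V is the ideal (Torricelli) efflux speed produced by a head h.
Formula: V = \sqrt{2 g h}
V = √(2·9.81·5) = 9.905 m/s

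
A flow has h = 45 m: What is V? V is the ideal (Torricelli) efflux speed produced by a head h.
Formula: V = \sqrt{2 g h}
V = √(2·9.81·45) = 29.71 m/s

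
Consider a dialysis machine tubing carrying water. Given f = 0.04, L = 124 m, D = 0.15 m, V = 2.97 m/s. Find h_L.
Formula: h_L = f \frac{L}{D} \frac{V^2}{2g}
h_L = 0.04·(124/0.15)·2.97²/(2·9.81) = 14.87 m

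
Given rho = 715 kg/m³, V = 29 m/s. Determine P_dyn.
Formula: P_{dyn} = \frac{1}{2} \rho V^2
P_dyn = 0.5·715·29²/1000 = 300.7 kPa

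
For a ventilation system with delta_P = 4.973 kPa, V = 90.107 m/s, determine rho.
Formula: V = \sqrt{\frac{2 \Delta P}{\rho}}
Substituting knowns: 90.107 = √(2·(4.973·1000)/rho)
Solving for rho: rho = 2·(4.973·1000)/90.107² = 1.225 kg/m³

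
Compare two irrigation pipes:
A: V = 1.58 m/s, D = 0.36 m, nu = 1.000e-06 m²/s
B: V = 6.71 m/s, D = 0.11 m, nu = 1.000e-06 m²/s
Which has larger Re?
Re(A) = 568800, Re(B) = 738100. Answer: B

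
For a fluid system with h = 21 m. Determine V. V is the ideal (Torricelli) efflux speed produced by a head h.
Formula: V = \sqrt{2 g h}
V = √(2·9.81·21) = 20.3 m/s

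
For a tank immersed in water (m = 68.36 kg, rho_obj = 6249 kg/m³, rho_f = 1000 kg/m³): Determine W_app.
Formula: W_{app} = mg\left(1 - \frac{\rho_f}{\rho_{obj}}\right)
W_app = 68.36·9.81·(1 − 1000/6249) = 563.3 N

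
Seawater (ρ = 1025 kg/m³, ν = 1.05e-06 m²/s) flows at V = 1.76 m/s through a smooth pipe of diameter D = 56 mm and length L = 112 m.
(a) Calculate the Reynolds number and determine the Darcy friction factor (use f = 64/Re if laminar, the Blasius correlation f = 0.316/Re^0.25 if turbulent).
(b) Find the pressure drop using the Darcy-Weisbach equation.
(a) Re = V·D/ν = 1.76·0.056/1.05e-06 = 93867 → turbulent (Re > 4000); f = 0.316/Re^0.25 = 0.316/93867^0.25 = 0.018053
(b) Darcy-Weisbach: ΔP = f·(L/D)·½ρV²/1000 = 0.018053·(112/0.056)·½·1025·1.76²/1000 = 57.32 kPa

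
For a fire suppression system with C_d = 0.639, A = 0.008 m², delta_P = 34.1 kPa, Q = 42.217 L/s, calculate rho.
Formula: Q = C_d A \sqrt{\frac{2 \Delta P}{\rho}}
Substituting knowns: 42.217 = 0.639·0.008·√(2·(34.1·1000)/rho)·1000
Solving for rho: rho = 2·(34.1·1000)/((42.217/1000)/(0.639·0.008))² = 1000 kg/m³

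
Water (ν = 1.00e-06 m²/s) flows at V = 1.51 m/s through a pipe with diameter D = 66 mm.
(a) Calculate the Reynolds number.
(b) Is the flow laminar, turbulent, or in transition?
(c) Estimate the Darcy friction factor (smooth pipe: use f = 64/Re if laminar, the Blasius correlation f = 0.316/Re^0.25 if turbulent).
(a) Re = V·D/ν = 1.51·0.066/1.00e-06 = 99660
(b) Flow regime: turbulent (Re > 4000)
(c) Friction factor: f = 0.316/Re^0.25 = 0.316/99660^0.25 = 0.01779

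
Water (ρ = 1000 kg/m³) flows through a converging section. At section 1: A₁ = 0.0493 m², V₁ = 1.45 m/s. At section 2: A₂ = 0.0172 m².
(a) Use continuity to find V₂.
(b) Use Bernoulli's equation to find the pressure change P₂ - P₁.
(a) Continuity: A₁V₁=A₂V₂ -> V₂=A₁V₁/A₂=0.0493*1.45/0.0172=4.16 m/s
(b) Bernoulli: P₂-P₁=0.5*rho*(V₁^2-V₂^2)/1000=0.5*1000*(1.45^2-4.16^2)/1000=-7.602 kPa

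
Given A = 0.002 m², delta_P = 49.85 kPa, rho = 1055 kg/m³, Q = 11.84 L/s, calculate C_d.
Formula: Q = C_d A \sqrt{\frac{2 \Delta P}{\rho}}
Substituting knowns: 11.84 = C_d·0.002·√(2·(49.85·1000)/1055)·1000
Solving for C_d: C_d = (11.84/1000)/(0.002·√(2·(49.85·1000)/1055)) = 0.609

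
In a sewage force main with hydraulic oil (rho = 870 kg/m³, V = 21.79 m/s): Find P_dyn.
Formula: P_{dyn} = \frac{1}{2} \rho V^2
P_dyn = 0.5·870·21.79²/1000 = 206.5 kPa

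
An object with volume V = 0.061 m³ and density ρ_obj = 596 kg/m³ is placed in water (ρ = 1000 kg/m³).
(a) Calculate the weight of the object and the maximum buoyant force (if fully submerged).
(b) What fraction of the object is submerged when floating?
(a) W=rho_obj*g*V=596*9.81*0.061=356.7 N; F_B(max)=rho*g*V=1000*9.81*0.061=598.4 N
(b) Floating fraction=rho_obj/rho=596/1000=0.596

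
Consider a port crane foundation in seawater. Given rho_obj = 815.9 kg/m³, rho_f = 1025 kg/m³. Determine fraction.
Formula: f_{sub} = \frac{\rho_{obj}}{\rho_f}
fraction = 815.9/1025 = 0.796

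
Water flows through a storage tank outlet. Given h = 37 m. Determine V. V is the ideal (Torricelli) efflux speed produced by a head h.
Formula: V = \sqrt{2 g h}
V = √(2·9.81·37) = 26.94 m/s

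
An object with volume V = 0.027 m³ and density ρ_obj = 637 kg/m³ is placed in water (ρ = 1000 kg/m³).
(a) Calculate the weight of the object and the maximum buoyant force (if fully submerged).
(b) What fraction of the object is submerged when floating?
(a) W=rho_obj*g*V=637*9.81*0.027=168.7 N; F_B(max)=rho*g*V=1000*9.81*0.027=264.9 N
(b) Floating fraction=rho_obj/rho=637/1000=0.637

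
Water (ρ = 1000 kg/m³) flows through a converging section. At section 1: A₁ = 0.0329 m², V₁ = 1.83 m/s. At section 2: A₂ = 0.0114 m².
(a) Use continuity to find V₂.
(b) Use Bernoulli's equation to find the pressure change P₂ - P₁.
(a) Continuity: A₁V₁=A₂V₂ -> V₂=A₁V₁/A₂=0.0329*1.83/0.0114=5.28 m/s
(b) Bernoulli: P₂-P₁=0.5*rho*(V₁^2-V₂^2)/1000=0.5*1000*(1.83^2-5.28^2)/1000=-12.26 kPa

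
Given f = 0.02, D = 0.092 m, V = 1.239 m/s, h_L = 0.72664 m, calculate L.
Formula: h_L = f \frac{L}{D} \frac{V^2}{2g}
Substituting knowns: 0.72664 = 0.02·(L/0.092)·1.239²/(2·9.81)
Solving for L: L = 0.72664·2·9.81·0.092/(0.02·1.239²) = 42.72 m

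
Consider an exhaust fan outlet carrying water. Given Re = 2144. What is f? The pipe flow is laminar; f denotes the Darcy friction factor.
Formula: f = \frac{64}{Re}
f = 64/2144 = 0.02985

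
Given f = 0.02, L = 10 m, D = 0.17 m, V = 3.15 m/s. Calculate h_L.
Formula: h_L = f \frac{L}{D} \frac{V^2}{2g}
h_L = 0.02·(10/0.17)·3.15²/(2·9.81) = 0.595 m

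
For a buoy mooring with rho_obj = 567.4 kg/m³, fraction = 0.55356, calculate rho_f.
Formula: f_{sub} = \frac{\rho_{obj}}{\rho_f}
Substituting knowns: 0.55356 = 567.4/rho_f
Solving for rho_f: rho_f = 567.4/0.55356 = 1025 kg/m³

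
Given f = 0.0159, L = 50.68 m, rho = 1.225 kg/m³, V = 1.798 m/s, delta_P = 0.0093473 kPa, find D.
Formula: \Delta P = f \frac{L}{D} \frac{\rho V^2}{2}
Substituting knowns: 0.0093473 = 0.0159·(50.68/D)·0.5·1.225·1.798²/1000
Solving for D: D = 0.0159·50.68·0.5·1.225·1.798²/(0.0093473·1000) = 0.1707 m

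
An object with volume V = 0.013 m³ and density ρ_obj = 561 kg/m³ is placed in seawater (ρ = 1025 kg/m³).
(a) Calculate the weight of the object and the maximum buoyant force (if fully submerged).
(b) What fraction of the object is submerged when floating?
(a) W=rho_obj*g*V=561*9.81*0.013=71.5 N; F_B(max)=rho*g*V=1025*9.81*0.013=130.7 N
(b) Floating fraction=rho_obj/rho=561/1025=0.547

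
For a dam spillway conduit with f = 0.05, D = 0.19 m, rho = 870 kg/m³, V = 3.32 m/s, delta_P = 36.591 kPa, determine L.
Formula: \Delta P = f \frac{L}{D} \frac{\rho V^2}{2}
Substituting knowns: 36.591 = 0.05·(L/0.19)·0.5·870·3.32²/1000
Solving for L: L = (36.591·1000)·0.19/(0.05·0.5·870·3.32²) = 29 m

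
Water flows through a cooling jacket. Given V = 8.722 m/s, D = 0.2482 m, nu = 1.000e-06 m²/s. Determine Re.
Formula: Re = \frac{V D}{\nu}
Re = 8.722·0.2482/1.000e-06 = 2.165e+06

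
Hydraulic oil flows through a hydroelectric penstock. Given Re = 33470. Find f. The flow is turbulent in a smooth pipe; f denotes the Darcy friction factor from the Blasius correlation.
Formula: f = \frac{0.316}{Re^{0.25}}
f = 0.316/33470^0.25 = 0.02336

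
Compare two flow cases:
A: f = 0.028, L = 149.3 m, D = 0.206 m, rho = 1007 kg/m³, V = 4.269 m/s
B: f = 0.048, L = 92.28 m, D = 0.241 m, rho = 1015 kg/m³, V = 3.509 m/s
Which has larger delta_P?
delta_P(A) = 186.2 kPa, delta_P(B) = 114.9 kPa. Answer: A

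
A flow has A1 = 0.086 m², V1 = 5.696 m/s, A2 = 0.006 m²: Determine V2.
Formula: V_2 = \frac{A_1 V_1}{A_2}
V2 = 0.086·5.696/0.006 = 81.64 m/s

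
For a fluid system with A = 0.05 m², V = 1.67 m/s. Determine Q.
Formula: Q = A V
Q = 0.05·1.67·1000 = 83.5 L/s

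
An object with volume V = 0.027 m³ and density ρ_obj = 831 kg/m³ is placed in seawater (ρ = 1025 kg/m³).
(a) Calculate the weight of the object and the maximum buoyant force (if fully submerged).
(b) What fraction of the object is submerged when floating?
(a) W=rho_obj*g*V=831*9.81*0.027=220.1 N; F_B(max)=rho*g*V=1025*9.81*0.027=271.5 N
(b) Floating fraction=rho_obj/rho=831/1025=0.811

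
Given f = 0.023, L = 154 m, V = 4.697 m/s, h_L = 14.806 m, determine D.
Formula: h_L = f \frac{L}{D} \frac{V^2}{2g}
Substituting knowns: 14.806 = 0.023·(154/D)·4.697²/(2·9.81)
Solving for D: D = 0.023·154·4.697²/(2·9.81·14.806) = 0.269 m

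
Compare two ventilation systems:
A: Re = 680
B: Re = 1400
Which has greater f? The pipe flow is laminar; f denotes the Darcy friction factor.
f(A) = 0.09412, f(B) = 0.04571. Answer: A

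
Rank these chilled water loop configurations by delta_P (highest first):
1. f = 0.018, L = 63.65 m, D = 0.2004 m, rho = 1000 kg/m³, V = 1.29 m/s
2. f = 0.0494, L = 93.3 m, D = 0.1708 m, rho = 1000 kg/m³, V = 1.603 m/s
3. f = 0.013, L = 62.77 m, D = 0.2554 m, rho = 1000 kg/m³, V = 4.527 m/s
Case 1: delta_P = 4.757 kPa
Case 2: delta_P = 34.67 kPa
Case 3: delta_P = 32.74 kPa
Ranking (highest first): 2, 3, 1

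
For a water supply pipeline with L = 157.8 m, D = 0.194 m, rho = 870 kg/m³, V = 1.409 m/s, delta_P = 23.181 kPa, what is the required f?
Formula: \Delta P = f \frac{L}{D} \frac{\rho V^2}{2}
Substituting knowns: 23.181 = f·(157.8/0.194)·0.5·870·1.409²/1000
Solving for f: f = (23.181·1000)/((157.8/0.194)·0.5·870·1.409²) = 0.033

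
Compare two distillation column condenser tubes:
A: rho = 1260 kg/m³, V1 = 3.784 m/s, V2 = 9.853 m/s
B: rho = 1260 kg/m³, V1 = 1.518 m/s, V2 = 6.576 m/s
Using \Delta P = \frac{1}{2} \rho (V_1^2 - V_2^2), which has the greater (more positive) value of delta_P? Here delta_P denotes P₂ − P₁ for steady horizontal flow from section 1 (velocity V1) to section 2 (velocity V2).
delta_P(A) = -52.14 kPa, delta_P(B) = -25.79 kPa. Answer: B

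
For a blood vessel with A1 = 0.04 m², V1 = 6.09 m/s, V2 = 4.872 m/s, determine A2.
Formula: V_2 = \frac{A_1 V_1}{A_2}
Substituting knowns: 4.872 = 0.04·6.09/A2
Solving for A2: A2 = 0.04·6.09/4.872 = 0.05 m²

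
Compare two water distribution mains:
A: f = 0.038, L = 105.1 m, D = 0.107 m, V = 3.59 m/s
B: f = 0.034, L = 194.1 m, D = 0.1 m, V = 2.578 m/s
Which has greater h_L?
h_L(A) = 24.52 m, h_L(B) = 22.35 m. Answer: A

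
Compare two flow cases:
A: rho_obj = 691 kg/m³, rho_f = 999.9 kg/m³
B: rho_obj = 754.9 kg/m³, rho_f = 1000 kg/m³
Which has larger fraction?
fraction(A) = 0.6911, fraction(B) = 0.7549. Answer: B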